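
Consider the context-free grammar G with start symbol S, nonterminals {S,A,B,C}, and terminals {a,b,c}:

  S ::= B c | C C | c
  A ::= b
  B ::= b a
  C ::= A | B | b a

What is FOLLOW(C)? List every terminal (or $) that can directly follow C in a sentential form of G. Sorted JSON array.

Compute FIRST by fixpoint:
pass 1:
  A via A→b: +{b}
  B via B→b a: +{b}
  C via C→A: +{b}
  S via S→B c: +{b}
  S via S→c: +{c}
  FIRST[S]={b,c}  FIRST[A]={b}  FIRST[B]={b}  FIRST[C]={b}
pass 2: done
  FIRST[S]={b,c}  FIRST[A]={b}  FIRST[B]={b}  FIRST[C]={b}

FOLLOW sets:
initialize: $ ∈ FOLLOW(S)
[1]
  S→B c: FOLLOW(B) ⊇ FIRST(c) = {c}; new: +{c}
  S→C C: FOLLOW(C) ⊇ FIRST(C) = {b}; new: +{b}
  S→C C: FOLLOW(C) ⊇ FOLLOW(S) ⊇ {$}; new: +{$}
  FOLLOW[S]={$}  FOLLOW[A]={}  FOLLOW[B]={c}  FOLLOW[C]={$,b}
[2]
  C→A: FOLLOW(A) ⊇ FOLLOW(C) ⊇ {$,b}; new: +{$,b}
  C→B: FOLLOW(B) ⊇ FOLLOW(C) ⊇ {$,b}; new: +{$,b}
  FOLLOW[S]={$}  FOLLOW[A]={$,b}  FOLLOW[B]={$,b,c}  FOLLOW[C]={$,b}
[3] done
  FOLLOW[S]={$}  FOLLOW[A]={$,b}  FOLLOW[B]={$,b,c}  FOLLOW[C]={$,b}

FOLLOW(C) = ["$", "b"]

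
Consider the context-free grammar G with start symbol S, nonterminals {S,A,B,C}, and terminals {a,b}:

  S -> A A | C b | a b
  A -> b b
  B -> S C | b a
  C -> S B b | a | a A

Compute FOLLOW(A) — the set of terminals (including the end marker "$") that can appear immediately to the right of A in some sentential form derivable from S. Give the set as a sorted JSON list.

Compute FIRST by fixpoint:
pass 1:
  A via A→b b: +{b}
  B via B→b a: +{b}
  C via C→a: +{a}
  S via S→A A: +{b}
  S via S→C b: +{a}
  FIRST(S)={a,b}  FIRST(A)={b}  FIRST(B)={b}  FIRST(C)={a}
pass 2:
  B via B→S C: +{a}
  C via C→S B b: +{b}
  FIRST(S)={a,b}  FIRST(A)={b}  FIRST(B)={a,b}  FIRST(C)={a,b}
pass 3: done
  FIRST(S)={a,b}  FIRST(A)={b}  FIRST(B)={a,b}  FIRST(C)={a,b}

FOLLOW iteration:
FOLLOW(S) := {$}
[1]
  B→S C: FOLLOW(S) ⊇ FIRST(C) = {a,b}; new: +{a,b}
  C→S B b: FOLLOW(B) ⊇ FIRST(b) = {b}; new: +{b}
  S→A A: FOLLOW(A) ⊇ FIRST(A) = {b}; new: +{b}
  S→A A: FOLLOW(A) ⊇ FOLLOW(S) ⊇ {$,a,b}; new: +{$,a}
  S→C b: FOLLOW(C) ⊇ FIRST(b) = {b}; new: +{b}
  FOLLOW(S)={$,a,b}  FOLLOW(A)={$,a,b}  FOLLOW(B)={b}  FOLLOW(C)={b}
[2] done
  FOLLOW(S)={$,a,b}  FOLLOW(A)={$,a,b}  FOLLOW(B)={b}  FOLLOW(C)={b}

FOLLOW(A) = ["$", "a", "b"]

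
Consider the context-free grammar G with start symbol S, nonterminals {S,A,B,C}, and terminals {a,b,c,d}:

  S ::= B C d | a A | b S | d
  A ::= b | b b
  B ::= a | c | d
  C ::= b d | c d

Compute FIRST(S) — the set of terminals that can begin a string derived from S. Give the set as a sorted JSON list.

Compute FIRST by fixpoint:
iter 1:
  A via A→b: +{b}
  B via B→a: +{a}
  B via B→c: +{c}
  B via B→d: +{d}
  C via C→b d: +{b}
  C via C→c d: +{c}
  S via S→B C d: +{a,c,d}
  S via S→b S: +{b}
  FIRST(S)={a,b,c,d}  FIRST(A)={b}  FIRST(B)={a,c,d}  FIRST(C)={b,c}
iter 2: (stable)
  FIRST(S)={a,b,c,d}  FIRST(A)={b}  FIRST(B)={a,c,d}  FIRST(C)={b,c}

FIRST(S) = ["a", "b", "c", "d"]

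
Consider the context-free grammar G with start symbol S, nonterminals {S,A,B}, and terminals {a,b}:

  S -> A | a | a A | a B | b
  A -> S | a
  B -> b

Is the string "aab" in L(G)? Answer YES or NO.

CNF form of G:
  S -> T0 A | T0 B | a | b
  A -> T0 A | T0 B | a | b
  B -> b
  T0 -> a

CYK table (by increasing span):
  [0..0]={A,S,T0}  "a"  orig:{A,S}
  [1..1]={A,S,T0}  "a"  orig:{A,S}
  [2..2]={A,B,S}  "b"
  [0..1]={A,S}  "aa"
  [1..2]={A,S}  "ab"
  [0..2]={A,S}  "aab"

S ∈ T[0,2] ⇒ YES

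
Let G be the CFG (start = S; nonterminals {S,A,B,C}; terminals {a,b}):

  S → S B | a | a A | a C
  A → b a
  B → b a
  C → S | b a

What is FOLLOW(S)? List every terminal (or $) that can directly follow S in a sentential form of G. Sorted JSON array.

Compute FIRST by fixpoint:
iter 1:
  A via A→b a: +{b}
  B via B→b a: +{b}
  C via C→b a: +{b}
  S via S→a: +{a}
  FIRST(S)={a}  FIRST(A)={b}  FIRST(B)={b}  FIRST(C)={b}
iter 2:
  C via C→S: +{a}
  FIRST(S)={a}  FIRST(A)={b}  FIRST(B)={b}  FIRST(C)={a,b}
iter 3: done
  FIRST(S)={a}  FIRST(A)={b}  FIRST(B)={b}  FIRST(C)={a,b}

Compute FOLLOW by fixpoint:
initialize: $ ∈ FOLLOW(S)
iter 1:
  S→S B: FOLLOW(S) ⊇ FIRST(B) = {b}; new: +{b}
  S→S B: FOLLOW(B) ⊇ FOLLOW(S) ⊇ {$,b}; new: +{$,b}
  S→a A: FOLLOW(A) ⊇ FOLLOW(S) ⊇ {$,b}; new: +{$,b}
  S→a C: FOLLOW(C) ⊇ FOLLOW(S) ⊇ {$,b}; new: +{$,b}
  FOLLOW[S]={$,b}  FOLLOW[A]={$,b}  FOLLOW[B]={$,b}  FOLLOW[C]={$,b}
iter 2: — fixpoint
  FOLLOW[S]={$,b}  FOLLOW[A]={$,b}  FOLLOW[B]={$,b}  FOLLOW[C]={$,b}

FOLLOW(S) = ["$", "b"]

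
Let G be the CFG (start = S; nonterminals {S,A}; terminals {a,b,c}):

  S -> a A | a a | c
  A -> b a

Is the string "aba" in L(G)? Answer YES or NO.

Convert to CNF:
  S -> T1 A | T1 T1 | c
  A -> T0 T1
  T0 -> b
  T1 -> a

Fill CYK table bottom-up:
  cell(0,0) a: {T1}  orig:{}
  cell(1,1) b: {T0}  orig:{}
  cell(2,2) a: {T1}  orig:{}
  cell(0,1) ab: ∅
  cell(1,2) ba: {A}
  cell(0,2) aba: {S}

S ∈ T[0,2] ⇒ YES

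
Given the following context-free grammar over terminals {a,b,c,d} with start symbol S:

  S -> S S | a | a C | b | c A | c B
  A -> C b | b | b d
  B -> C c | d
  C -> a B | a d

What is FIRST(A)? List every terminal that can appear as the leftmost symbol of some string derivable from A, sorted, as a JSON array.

Compute FIRST by fixpoint:
round 1:
  A via A→b: +{b}
  B via B→d: +{d}
  C via C→a B: +{a}
  S via S→a: +{a}
  S via S→b: +{b}
  S via S→c A: +{c}
  FIRST(S)={a,b,c}  FIRST(A)={b}  FIRST(B)={d}  FIRST(C)={a}
round 2:
  A via A→C b: +{a}
  B via B→C c: +{a}
  FIRST(S)={a,b,c}  FIRST(A)={a,b}  FIRST(B)={a,d}  FIRST(C)={a}
round 3: — fixpoint
  FIRST(S)={a,b,c}  FIRST(A)={a,b}  FIRST(B)={a,d}  FIRST(C)={a}

FIRST(A) = ["a", "b"]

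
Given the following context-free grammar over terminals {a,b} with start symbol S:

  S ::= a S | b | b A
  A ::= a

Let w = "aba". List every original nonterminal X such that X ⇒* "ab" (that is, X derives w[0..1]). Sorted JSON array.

Convert to CNF:
  S -> T0 S | T1 A | b
  A -> a
  T0 -> a
  T1 -> b

Fill CYK table bottom-up (cells [i..j] with 0 ≤ i ≤ j ≤ 1 only):
  cell(0,0) a: {A,T0}  orig:{A}
  cell(1,1) b: {S,T1}  orig:{S}
  cell(0,1) ab: {S}

Original NTs in T[0,1] deriving "ab": ["S"]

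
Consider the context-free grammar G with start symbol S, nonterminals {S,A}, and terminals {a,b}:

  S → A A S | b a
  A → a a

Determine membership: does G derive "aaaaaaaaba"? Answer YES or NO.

CNF form of G:
  S -> A X2 | T1 T0
  A -> T0 T0
  T0 -> a
  T1 -> b
  X2 -> A S

CYK table (by increasing span):
  T[0,0] 'a' = {T0}  orig:{}
  T[1,1] 'a' = {T0}  orig:{}
  T[2,2] 'a' = {T0}  orig:{}
  T[3,3] 'a' = {T0}  orig:{}
  T[4,4] 'a' = {T0}  orig:{}
  T[5,5] 'a' = {T0}  orig:{}
  T[6,6] 'a' = {T0}  orig:{}
  T[7,7] 'a' = {T0}  orig:{}
  T[8,8] 'b' = {T1}  orig:{}
  T[9,9] 'a' = {T0}  orig:{}
  T[0,1] 'aa' = {A}
  T[1,2] 'aa' = {A}
  T[2,3] 'aa' = {A}
  T[3,4] 'aa' = {A}
  T[4,5] 'aa' = {A}
  T[5,6] 'aa' = {A}
  T[6,7] 'aa' = {A}
  T[7,8] 'ab' = ∅
  T[8,9] 'ba' = {S}
  T[0,2] 'aaa' = ∅
  T[1,3] 'aaa' = ∅
  T[2,4] 'aaa' = ∅
  T[3,5] 'aaa' = ∅
  T[4,6] 'aaa' = ∅
  T[5,7] 'aaa' = ∅
  T[6,8] 'aab' = ∅
  T[7,9] 'aba' = ∅
  T[0,3] 'aaaa' = ∅
  T[1,4] 'aaaa' = ∅
  T[2,5] 'aaaa' = ∅
  T[3,6] 'aaaa' = ∅
  T[4,7] 'aaaa' = ∅
  T[5,8] 'aaab' = ∅
  T[6,9] 'aaba' = {X2}  orig:{}
  T[0,4] 'aaaaa' = ∅
  T[1,5] 'aaaaa' = ∅
  T[2,6] 'aaaaa' = ∅
  T[3,7] 'aaaaa' = ∅
  T[4,8] 'aaaab' = ∅
  T[5,9] 'aaaba' = ∅
  T[0,5] 'aaaaaa' = ∅
  T[1,6] 'aaaaaa' = ∅
  T[2,7] 'aaaaaa' = ∅
  T[3,8] 'aaaaab' = ∅
  T[4,9] 'aaaaba' = {S}
  T[0,6] 'aaaaaaa' = ∅
  T[1,7] 'aaaaaaa' = ∅
  T[2,8] 'aaaaaab' = ∅
  T[3,9] 'aaaaaba' = ∅
  T[0,7] 'aaaaaaaa' = ∅
  T[1,8] 'aaaaaaab' = ∅
  T[2,9] 'aaaaaaba' = {X2}  orig:{}
  T[0,8] 'aaaaaaaab' = ∅
  T[1,9] 'aaaaaaaba' = ∅
  T[0,9] 'aaaaaaaaba' = {S}

S ∈ T[0,9] ⇒ YES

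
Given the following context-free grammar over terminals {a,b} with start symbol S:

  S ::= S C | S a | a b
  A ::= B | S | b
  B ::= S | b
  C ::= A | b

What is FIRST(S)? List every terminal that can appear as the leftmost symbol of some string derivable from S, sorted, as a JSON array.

FIRST iteration:
round 1:
  A via A→b: +{b}
  B via B→b: +{b}
  C via C→A: +{b}
  S via S→a b: +{a}
  FIRST[S]={a}  FIRST[A]={b}  FIRST[B]={b}  FIRST[C]={b}
round 2:
  A via A→S: +{a}
  B via B→S: +{a}
  C via C→A: +{a}
  FIRST[S]={a}  FIRST[A]={a,b}  FIRST[B]={a,b}  FIRST[C]={a,b}
round 3: — fixpoint
  FIRST[S]={a}  FIRST[A]={a,b}  FIRST[B]={a,b}  FIRST[C]={a,b}

FIRST(S) = ["a"]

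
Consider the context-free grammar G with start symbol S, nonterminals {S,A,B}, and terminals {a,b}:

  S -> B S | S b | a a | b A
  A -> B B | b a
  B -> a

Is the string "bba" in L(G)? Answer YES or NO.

Convert to CNF:
  S -> B S | S T0 | T0 A | T1 T1
  A -> B B | T0 T1
  B -> a
  T0 -> b
  T1 -> a

CYK table (by increasing span):
  [0..0]={T0}  "b"  orig:{}
  [1..1]={T0}  "b"  orig:{}
  [2..2]={B,T1}  "a"  orig:{B}
  [0..1]=∅  "bb"
  [1..2]={A}  "ba"
  [0..2]={S}  "bba"

S ∈ T[0,2] ⇒ YES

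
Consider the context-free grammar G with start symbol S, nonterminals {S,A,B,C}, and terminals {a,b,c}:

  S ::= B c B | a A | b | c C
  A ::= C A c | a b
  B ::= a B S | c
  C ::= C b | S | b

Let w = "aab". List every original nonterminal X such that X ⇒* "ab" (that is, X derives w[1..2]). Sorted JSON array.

CNF form of G:
  S -> B X6 | T0 C | T1 A | b
  A -> C X3 | T1 T2
  B -> T1 X4 | c
  C -> B X5 | C T2 | T0 C | T1 A | b
  T0 -> c
  T1 -> a
  T2 -> b
  X3 -> A T0
  X4 -> B S
  X5 -> T0 B
  X6 -> T0 B

CYK fill (cells [i..j] with 1 ≤ i ≤ j ≤ 2 only):
  T[1,1] 'a' = {T1}  orig:{}
  T[2,2] 'b' = {C,S,T2}  orig:{C,S}
  T[1,2] 'ab' = {A}

Original NTs in T[1,2] deriving "ab": ["A"]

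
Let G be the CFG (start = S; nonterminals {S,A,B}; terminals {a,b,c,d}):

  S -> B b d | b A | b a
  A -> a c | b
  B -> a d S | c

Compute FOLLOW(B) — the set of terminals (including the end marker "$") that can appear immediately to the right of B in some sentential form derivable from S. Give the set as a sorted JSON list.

Compute FIRST by fixpoint:
pass 1:
  A via A→a c: +{a}
  A via A→b: +{b}
  B via B→a d S: +{a}
  B via B→c: +{c}
  S via S→B b d: +{a,c}
  S via S→b A: +{b}
  S: {a,b,c}  A: {a,b}  B: {a,c}
pass 2: — fixpoint
  S: {a,b,c}  A: {a,b}  B: {a,c}

FOLLOW sets:
initialize: $ ∈ FOLLOW(S)
[1]
  S→B b d: FOLLOW(B) ⊇ FIRST(b) = {b}; new: +{b}
  S→b A: FOLLOW(A) ⊇ FOLLOW(S) ⊇ {$}; new: +{$}
  FOLLOW[S]={$}  FOLLOW[A]={$}  FOLLOW[B]={b}
[2]
  B→a d S: FOLLOW(S) ⊇ FOLLOW(B) ⊇ {b}; new: +{b}
  S→b A: FOLLOW(A) ⊇ FOLLOW(S) ⊇ {$,b}; new: +{b}
  FOLLOW[S]={$,b}  FOLLOW[A]={$,b}  FOLLOW[B]={b}
[3] done
  FOLLOW[S]={$,b}  FOLLOW[A]={$,b}  FOLLOW[B]={b}

FOLLOW(B) = ["b"]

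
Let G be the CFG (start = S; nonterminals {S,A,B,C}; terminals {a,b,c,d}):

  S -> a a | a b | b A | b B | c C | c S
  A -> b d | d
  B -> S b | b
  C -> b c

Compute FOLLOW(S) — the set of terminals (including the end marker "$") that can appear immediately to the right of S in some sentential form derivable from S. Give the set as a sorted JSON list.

FIRST iteration:
round 1:
  A via A→b d: +{b}
  A via A→d: +{d}
  B via B→b: +{b}
  C via C→b c: +{b}
  S via S→a a: +{a}
  S via S→b A: +{b}
  S via S→c C: +{c}
  FIRST(S)={a,b,c}  FIRST(A)={b,d}  FIRST(B)={b}  FIRST(C)={b}
round 2:
  B via B→S b: +{a,c}
  FIRST(S)={a,b,c}  FIRST(A)={b,d}  FIRST(B)={a,b,c}  FIRST(C)={b}
round 3: (stable)
  FIRST(S)={a,b,c}  FIRST(A)={b,d}  FIRST(B)={a,b,c}  FIRST(C)={b}

FOLLOW iteration:
initialize: $ ∈ FOLLOW(S)
pass 1:
  B→S b: FOLLOW(S) ⊇ FIRST(b) = {b}; new: +{b}
  S→b A: FOLLOW(A) ⊇ FOLLOW(S) ⊇ {$,b}; new: +{$,b}
  S→b B: FOLLOW(B) ⊇ FOLLOW(S) ⊇ {$,b}; new: +{$,b}
  S→c C: FOLLOW(C) ⊇ FOLLOW(S) ⊇ {$,b}; new: +{$,b}
  S: {$,b}  A: {$,b}  B: {$,b}  C: {$,b}
pass 2: — fixpoint
  S: {$,b}  A: {$,b}  B: {$,b}  C: {$,b}

FOLLOW(S) = ["$", "b"]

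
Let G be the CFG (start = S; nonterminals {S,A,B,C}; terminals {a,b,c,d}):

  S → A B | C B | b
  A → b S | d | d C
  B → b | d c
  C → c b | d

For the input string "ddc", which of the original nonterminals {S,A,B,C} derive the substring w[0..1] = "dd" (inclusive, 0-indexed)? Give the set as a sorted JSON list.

CNF form of G:
  S -> A B | C B | b
  A -> T0 S | T1 C | d
  B -> T1 T2 | b
  C -> T2 T0 | d
  T0 -> b
  T1 -> d
  T2 -> c

Fill CYK table bottom-up — only the sub-triangle for w[0..1]:
  [0..0]={A,C,T1}  "d"  orig:{A,C}
  [1..1]={A,C,T1}  "d"  orig:{A,C}
  [0..1]={A}  "dd"

Original NTs in T[0,1] deriving "dd": ["A"]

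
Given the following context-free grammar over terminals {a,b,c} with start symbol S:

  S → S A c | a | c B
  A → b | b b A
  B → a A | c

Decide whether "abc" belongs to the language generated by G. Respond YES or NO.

CNF form of G:
  S -> S X4 | T2 B | a
  A -> T0 X3 | b
  B -> T1 A | c
  T0 -> b
  T1 -> a
  T2 -> c
  X3 -> T0 A
  X4 -> A T2

CYK table (by increasing span):
  cell(0,0) a: {S,T1}  orig:{S}
  cell(1,1) b: {A,T0}  orig:{A}
  cell(2,2) c: {B,T2}  orig:{B}
  cell(0,1) ab: {B}
  cell(1,2) bc: {X4}  orig:{}
  cell(0,2) abc: {S}

S ∈ T[0,2] ⇒ YES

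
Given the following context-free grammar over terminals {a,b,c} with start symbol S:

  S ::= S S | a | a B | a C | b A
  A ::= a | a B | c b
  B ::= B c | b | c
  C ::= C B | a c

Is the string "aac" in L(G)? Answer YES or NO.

Convert to CNF:
  S -> S S | T0 B | T0 C | T2 A | a
  A -> T0 B | T1 T2 | a
  B -> B T1 | b | c
  C -> C B | T0 T1
  T0 -> a
  T1 -> c
  T2 -> b

Fill CYK table bottom-up:
  T[0,0] 'a' = {A,S,T0}  orig:{A,S}
  T[1,1] 'a' = {A,S,T0}  orig:{A,S}
  T[2,2] 'c' = {B,T1}  orig:{B}
  T[0,1] 'aa' = {S}
  T[1,2] 'ac' = {A,C,S}
  T[0,2] 'aac' = {S}

S ∈ T[0,2] ⇒ YES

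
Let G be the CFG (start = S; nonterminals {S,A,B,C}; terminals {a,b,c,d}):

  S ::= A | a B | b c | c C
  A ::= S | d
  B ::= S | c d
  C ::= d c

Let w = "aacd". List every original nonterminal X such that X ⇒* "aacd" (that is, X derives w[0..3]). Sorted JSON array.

CNF form of G:
  S -> T0 B | T1 T2 | T2 C | d
  A -> T0 B | T1 T2 | T2 C | d
  B -> T0 B | T1 T2 | T2 C | T2 T3 | d
  C -> T3 T2
  T0 -> a
  T1 -> b
  T2 -> c
  T3 -> d

CYK fill — only the sub-triangle for w[0..3]:
  T[0,0] 'a' = {T0}  orig:{}
  T[1,1] 'a' = {T0}  orig:{}
  T[2,2] 'c' = {T2}  orig:{}
  T[3,3] 'd' = {A,B,S,T3}  orig:{A,B,S}
  T[0,1] 'aa' = ∅
  T[1,2] 'ac' = ∅
  T[2,3] 'cd' = {B}
  T[0,2] 'aac' = ∅
  T[1,3] 'acd' = {A,B,S}
  T[0,3] 'aacd' = {A,B,S}

Original NTs in T[0,3] deriving "aacd": ["A", "B", "S"]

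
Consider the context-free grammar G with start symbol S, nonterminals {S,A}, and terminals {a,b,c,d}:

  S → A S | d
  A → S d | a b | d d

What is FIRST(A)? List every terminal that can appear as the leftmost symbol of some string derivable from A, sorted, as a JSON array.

FIRST sets, iterate to fixpoint:
iter 1:
  A via A→a b: +{a}
  A via A→d d: +{d}
  S via S→A S: +{a,d}
  S: {a,d}  A: {a,d}
iter 2: — fixpoint
  S: {a,d}  A: {a,d}

FIRST(A) = ["a", "d"]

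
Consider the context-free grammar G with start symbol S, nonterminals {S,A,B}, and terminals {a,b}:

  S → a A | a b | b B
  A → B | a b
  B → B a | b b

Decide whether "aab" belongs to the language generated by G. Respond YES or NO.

CNF form of G:
  S -> T0 A | T0 T1 | T1 B
  A -> B T0 | T0 T1 | T1 T1
  B -> B T0 | T1 T1
  T0 -> a
  T1 -> b

CYK fill:
  T[0,0] 'a' = {T0}  orig:{}
  T[1,1] 'a' = {T0}  orig:{}
  T[2,2] 'b' = {T1}  orig:{}
  T[0,1] 'aa' = ∅
  T[1,2] 'ab' = {A,S}
  T[0,2] 'aab' = {S}

S ∈ T[0,2] ⇒ YES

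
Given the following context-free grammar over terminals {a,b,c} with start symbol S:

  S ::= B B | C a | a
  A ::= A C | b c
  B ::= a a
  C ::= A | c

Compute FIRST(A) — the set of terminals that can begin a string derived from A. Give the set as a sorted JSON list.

FIRST iteration:
round 1:
  A via A→b c: +{b}
  B via B→a a: +{a}
  C via C→A: +{b}
  C via C→c: +{c}
  S via S→B B: +{a}
  S via S→C a: +{b,c}
  FIRST[S]={a,b,c}  FIRST[A]={b}  FIRST[B]={a}  FIRST[C]={b,c}
round 2: done
  FIRST[S]={a,b,c}  FIRST[A]={b}  FIRST[B]={a}  FIRST[C]={b,c}

FIRST(A) = ["b"]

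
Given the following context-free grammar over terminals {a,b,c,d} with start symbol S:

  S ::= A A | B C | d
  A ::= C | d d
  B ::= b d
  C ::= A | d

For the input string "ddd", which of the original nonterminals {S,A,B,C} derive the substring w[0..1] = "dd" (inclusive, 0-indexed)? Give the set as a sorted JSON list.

CNF form of G:
  S -> A A | B C | d
  A -> T0 T0 | d
  B -> T1 T0
  C -> T0 T0 | d
  T0 -> d
  T1 -> b

Fill CYK table bottom-up (cells [i..j] with 0 ≤ i ≤ j ≤ 1 only):
  [0..0]={A,C,S,T0}  "d"  orig:{A,C,S}
  [1..1]={A,C,S,T0}  "d"  orig:{A,C,S}
  [0..1]={A,C,S}  "dd"

Original NTs in T[0,1] deriving "dd": ["A", "C", "S"]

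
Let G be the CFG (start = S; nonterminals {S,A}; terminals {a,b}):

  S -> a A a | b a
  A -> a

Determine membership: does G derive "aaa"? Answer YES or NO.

Convert to CNF:
  S -> T0 X2 | T1 T0
  A -> a
  T0 -> a
  T1 -> b
  X2 -> A T0

CYK table (by increasing span):
  T[0,0] 'a' = {A,T0}  orig:{A}
  T[1,1] 'a' = {A,T0}  orig:{A}
  T[2,2] 'a' = {A,T0}  orig:{A}
  T[0,1] 'aa' = {X2}  orig:{}
  T[1,2] 'aa' = {X2}  orig:{}
  T[0,2] 'aaa' = {S}

S ∈ T[0,2] ⇒ YES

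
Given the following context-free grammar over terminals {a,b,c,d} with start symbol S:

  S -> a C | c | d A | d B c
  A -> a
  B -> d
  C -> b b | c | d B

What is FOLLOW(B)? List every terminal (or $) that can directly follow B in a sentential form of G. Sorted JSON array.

FIRST sets, iterate to fixpoint:
iter 1:
  A via A→a: +{a}
  B via B→d: +{d}
  C via C→b b: +{b}
  C via C→c: +{c}
  C via C→d B: +{d}
  S via S→a C: +{a}
  S via S→c: +{c}
  S via S→d A: +{d}
  S: {a,c,d}  A: {a}  B: {d}  C: {b,c,d}
iter 2: done
  S: {a,c,d}  A: {a}  B: {d}  C: {b,c,d}

Compute FOLLOW by fixpoint:
initialize: $ ∈ FOLLOW(S)
iter 1:
  S→a C: FOLLOW(C) ⊇ FOLLOW(S) ⊇ {$}; new: +{$}
  S→d A: FOLLOW(A) ⊇ FOLLOW(S) ⊇ {$}; new: +{$}
  S→d B c: FOLLOW(B) ⊇ FIRST(c) = {c}; new: +{c}
  FOLLOW[S]={$}  FOLLOW[A]={$}  FOLLOW[B]={c}  FOLLOW[C]={$}
iter 2:
  C→d B: FOLLOW(B) ⊇ FOLLOW(C) ⊇ {$}; new: +{$}
  FOLLOW[S]={$}  FOLLOW[A]={$}  FOLLOW[B]={$,c}  FOLLOW[C]={$}
iter 3: — fixpoint
  FOLLOW[S]={$}  FOLLOW[A]={$}  FOLLOW[B]={$,c}  FOLLOW[C]={$}

FOLLOW(B) = ["$", "c"]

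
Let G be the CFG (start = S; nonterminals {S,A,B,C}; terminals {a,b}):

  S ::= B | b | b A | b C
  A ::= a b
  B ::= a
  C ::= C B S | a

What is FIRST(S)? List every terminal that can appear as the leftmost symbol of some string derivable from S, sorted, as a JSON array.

FIRST sets, iterate to fixpoint:
iter 1:
  A via A→a b: +{a}
  B via B→a: +{a}
  C via C→a: +{a}
  S via S→B: +{a}
  S via S→b: +{b}
  S: {a,b}  A: {a}  B: {a}  C: {a}
iter 2: (stable)
  S: {a,b}  A: {a}  B: {a}  C: {a}

FIRST(S) = ["a", "b"]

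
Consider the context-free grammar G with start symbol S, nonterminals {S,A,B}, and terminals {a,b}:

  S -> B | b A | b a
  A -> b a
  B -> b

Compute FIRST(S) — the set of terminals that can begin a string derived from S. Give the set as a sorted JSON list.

Compute FIRST by fixpoint:
pass 1:
  A via A→b a: +{b}
  B via B→b: +{b}
  S via S→B: +{b}
  S: {b}  A: {b}  B: {b}
pass 2: (no change)
  S: {b}  A: {b}  B: {b}

FIRST(S) = ["b"]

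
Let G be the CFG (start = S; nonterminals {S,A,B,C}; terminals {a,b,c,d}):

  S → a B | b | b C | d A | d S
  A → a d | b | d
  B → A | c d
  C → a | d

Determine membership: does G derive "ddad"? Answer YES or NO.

Convert to CNF:
  S -> T0 B | T1 A | T1 S | T3 C | b
  A -> T0 T1 | b | d
  B -> T0 T1 | T2 T1 | b | d
  C -> a | d
  T0 -> a
  T1 -> d
  T2 -> c
  T3 -> b

Fill CYK table bottom-up:
  T[0,0] 'd' = {A,B,C,T1}  orig:{A,B,C}
  T[1,1] 'd' = {A,B,C,T1}  orig:{A,B,C}
  T[2,2] 'a' = {C,T0}  orig:{C}
  T[3,3] 'd' = {A,B,C,T1}  orig:{A,B,C}
  T[0,1] 'dd' = {S}
  T[1,2] 'da' = ∅
  T[2,3] 'ad' = {A,B,S}
  T[0,2] 'dda' = ∅
  T[1,3] 'dad' = {S}
  T[0,3] 'ddad' = {S}

S ∈ T[0,3] ⇒ YES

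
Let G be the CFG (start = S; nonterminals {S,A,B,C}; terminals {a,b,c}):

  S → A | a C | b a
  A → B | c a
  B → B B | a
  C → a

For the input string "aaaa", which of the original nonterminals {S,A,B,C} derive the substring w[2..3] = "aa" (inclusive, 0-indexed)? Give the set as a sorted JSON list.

CNF form of G:
  S -> B B | T0 T1 | T1 C | T2 T1 | a
  A -> B B | T0 T1 | a
  B -> B B | a
  C -> a
  T0 -> c
  T1 -> a
  T2 -> b

Fill CYK table bottom-up — only the sub-triangle for w[2..3]:
  cell(2,2) a: {A,B,C,S,T1}  orig:{A,B,C,S}
  cell(3,3) a: {A,B,C,S,T1}  orig:{A,B,C,S}
  cell(2,3) aa: {A,B,S}

Original NTs in T[2,3] deriving "aa": ["A", "B", "S"]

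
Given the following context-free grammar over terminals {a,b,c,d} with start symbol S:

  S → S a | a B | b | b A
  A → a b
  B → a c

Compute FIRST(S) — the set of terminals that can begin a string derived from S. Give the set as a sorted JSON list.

FIRST iteration:
round 1:
  A via A→a b: +{a}
  B via B→a c: +{a}
  S via S→a B: +{a}
  S via S→b: +{b}
  S: {a,b}  A: {a}  B: {a}
round 2: — fixpoint
  S: {a,b}  A: {a}  B: {a}

FIRST(S) = ["a", "b"]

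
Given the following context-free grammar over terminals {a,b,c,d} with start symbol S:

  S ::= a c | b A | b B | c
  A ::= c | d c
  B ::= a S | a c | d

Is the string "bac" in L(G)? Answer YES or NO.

CNF form of G:
  S -> T2 T1 | T3 A | T3 B | c
  A -> T0 T1 | c
  B -> T2 S | T2 T1 | d
  T0 -> d
  T1 -> c
  T2 -> a
  T3 -> b

Fill CYK table bottom-up:
  [0..0]={T3}  "b"  orig:{}
  [1..1]={T2}  "a"  orig:{}
  [2..2]={A,S,T1}  "c"  orig:{A,S}
  [0..1]=∅  "ba"
  [1..2]={B,S}  "ac"
  [0..2]={S}  "bac"

S ∈ T[0,2] ⇒ YES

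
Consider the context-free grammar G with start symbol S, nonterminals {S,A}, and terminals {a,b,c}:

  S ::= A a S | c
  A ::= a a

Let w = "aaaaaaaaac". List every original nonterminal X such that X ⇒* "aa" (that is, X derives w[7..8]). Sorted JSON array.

CNF form of G:
  S -> A X1 | c
  A -> T0 T0
  T0 -> a
  X1 -> T0 S

CYK table (by increasing span) — only the sub-triangle for w[7..8]:
  T[7,7] 'a' = {T0}  orig:{}
  T[8,8] 'a' = {T0}  orig:{}
  T[7,8] 'aa' = {A}

Original NTs in T[7,8] deriving "aa": ["A"]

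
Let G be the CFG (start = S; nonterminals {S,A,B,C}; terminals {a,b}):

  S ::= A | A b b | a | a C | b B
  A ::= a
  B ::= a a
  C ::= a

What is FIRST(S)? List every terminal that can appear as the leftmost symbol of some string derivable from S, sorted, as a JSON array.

Compute FIRST by fixpoint:
round 1:
  A via A→a: +{a}
  B via B→a a: +{a}
  C via C→a: +{a}
  S via S→A: +{a}
  S via S→b B: +{b}
  FIRST(S)={a,b}  FIRST(A)={a}  FIRST(B)={a}  FIRST(C)={a}
round 2: done
  FIRST(S)={a,b}  FIRST(A)={a}  FIRST(B)={a}  FIRST(C)={a}

FIRST(S) = ["a", "b"]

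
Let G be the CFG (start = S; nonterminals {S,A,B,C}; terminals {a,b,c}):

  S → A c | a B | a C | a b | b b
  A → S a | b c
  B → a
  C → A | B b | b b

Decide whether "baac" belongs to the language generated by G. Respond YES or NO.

CNF form of G:
  S -> A T2 | T0 B | T0 C | T0 T1 | T1 T1
  A -> S T0 | T1 T2
  B -> a
  C -> B T1 | S T0 | T1 T1 | T1 T2
  T0 -> a
  T1 -> b
  T2 -> c

CYK table (by increasing span):
  [0..0]={T1}  "b"  orig:{}
  [1..1]={B,T0}  "a"  orig:{B}
  [2..2]={B,T0}  "a"  orig:{B}
  [3..3]={T2}  "c"  orig:{}
  [0..1]=∅  "ba"
  [1..2]={S}  "aa"
  [2..3]=∅  "ac"
  [0..2]=∅  "baa"
  [1..3]=∅  "aac"
  [0..3]=∅  "baac"

S ∉ T[0,3] ⇒ NO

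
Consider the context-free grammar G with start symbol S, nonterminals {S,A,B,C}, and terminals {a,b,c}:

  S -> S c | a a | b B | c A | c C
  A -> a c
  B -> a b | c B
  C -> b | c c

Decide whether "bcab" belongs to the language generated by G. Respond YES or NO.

Convert to CNF:
  S -> S T1 | T0 T0 | T1 A | T1 C | T2 B
  A -> T0 T1
  B -> T0 T2 | T1 B
  C -> T1 T1 | b
  T0 -> a
  T1 -> c
  T2 -> b

CYK table (by increasing span):
  [0..0]={C,T2}  "b"  orig:{C}
  [1..1]={T1}  "c"  orig:{}
  [2..2]={T0}  "a"  orig:{}
  [3..3]={C,T2}  "b"  orig:{C}
  [0..1]=∅  "bc"
  [1..2]=∅  "ca"
  [2..3]={B}  "ab"
  [0..2]=∅  "bca"
  [1..3]={B}  "cab"
  [0..3]={S}  "bcab"

S ∈ T[0,3] ⇒ YES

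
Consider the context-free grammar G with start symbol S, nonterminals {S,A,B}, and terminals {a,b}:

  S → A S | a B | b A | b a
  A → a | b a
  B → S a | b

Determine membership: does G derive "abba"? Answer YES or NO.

Convert to CNF:
  S -> A S | T0 A | T0 T1 | T1 B
  A -> T0 T1 | a
  B -> S T1 | b
  T0 -> b
  T1 -> a

Fill CYK table bottom-up:
  cell(0,0) a: {A,T1}  orig:{A}
  cell(1,1) b: {B,T0}  orig:{B}
  cell(2,2) b: {B,T0}  orig:{B}
  cell(3,3) a: {A,T1}  orig:{A}
  cell(0,1) ab: {S}
  cell(1,2) bb: ∅
  cell(2,3) ba: {A,S}
  cell(0,2) abb: ∅
  cell(1,3) bba: {S}
  cell(0,3) abba: {S}

S ∈ T[0,3] ⇒ YES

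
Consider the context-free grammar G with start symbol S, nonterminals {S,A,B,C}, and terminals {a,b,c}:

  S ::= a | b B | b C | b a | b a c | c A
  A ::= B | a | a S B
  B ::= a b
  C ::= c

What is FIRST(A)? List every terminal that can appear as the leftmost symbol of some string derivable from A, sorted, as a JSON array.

Compute FIRST by fixpoint:
round 1:
  A via A→a: +{a}
  B via B→a b: +{a}
  C via C→c: +{c}
  S via S→a: +{a}
  S via S→b B: +{b}
  S via S→c A: +{c}
  S: {a,b,c}  A: {a}  B: {a}  C: {c}
round 2: (stable)
  S: {a,b,c}  A: {a}  B: {a}  C: {c}

FIRST(A) = ["a"]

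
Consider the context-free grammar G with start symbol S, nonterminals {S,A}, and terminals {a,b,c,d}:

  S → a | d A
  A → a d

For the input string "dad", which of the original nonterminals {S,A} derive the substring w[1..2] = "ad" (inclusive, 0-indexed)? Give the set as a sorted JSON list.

CNF form of G:
  S -> T1 A | a
  A -> T0 T1
  T0 -> a
  T1 -> d

CYK fill, restricted to cells inside w[1..2]:
  cell(1,1) a: {S,T0}  orig:{S}
  cell(2,2) d: {T1}  orig:{}
  cell(1,2) ad: {A}

Original NTs in T[1,2] deriving "ad": ["A"]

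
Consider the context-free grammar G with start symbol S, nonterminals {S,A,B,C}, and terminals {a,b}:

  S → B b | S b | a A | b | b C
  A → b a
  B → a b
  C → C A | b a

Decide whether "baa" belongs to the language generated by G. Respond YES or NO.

CNF form of G:
  S -> B T0 | S T0 | T0 C | T1 A | b
  A -> T0 T1
  B -> T1 T0
  C -> C A | T0 T1
  T0 -> b
  T1 -> a

Fill CYK table bottom-up:
  [0..0]={S,T0}  "b"  orig:{S}
  [1..1]={T1}  "a"  orig:{}
  [2..2]={T1}  "a"  orig:{}
  [0..1]={A,C}  "ba"
  [1..2]=∅  "aa"
  [0..2]=∅  "baa"

S ∉ T[0,2] ⇒ NO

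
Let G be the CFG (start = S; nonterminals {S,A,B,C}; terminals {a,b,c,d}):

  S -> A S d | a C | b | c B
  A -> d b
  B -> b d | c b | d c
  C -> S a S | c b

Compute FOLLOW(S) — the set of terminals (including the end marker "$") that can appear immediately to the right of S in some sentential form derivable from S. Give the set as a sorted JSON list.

FIRST iteration:
pass 1:
  A via A→d b: +{d}
  B via B→b d: +{b}
  B via B→c b: +{c}
  B via B→d c: +{d}
  C via C→c b: +{c}
  S via S→A S d: +{d}
  S via S→a C: +{a}
  S via S→b: +{b}
  S via S→c B: +{c}
  FIRST[S]={a,b,c,d}  FIRST[A]={d}  FIRST[B]={b,c,d}  FIRST[C]={c}
pass 2:
  C via C→S a S: +{a,b,d}
  FIRST[S]={a,b,c,d}  FIRST[A]={d}  FIRST[B]={b,c,d}  FIRST[C]={a,b,c,d}
pass 3: — fixpoint
  FIRST[S]={a,b,c,d}  FIRST[A]={d}  FIRST[B]={b,c,d}  FIRST[C]={a,b,c,d}

FOLLOW iteration:
initialize: $ ∈ FOLLOW(S)
iter 1:
  C→S a S: FOLLOW(S) ⊇ FIRST(a) = {a}; new: +{a}
  S→A S d: FOLLOW(A) ⊇ FIRST(S) = {a,b,c,d}; new: +{a,b,c,d}
  S→A S d: FOLLOW(S) ⊇ FIRST(d) = {d}; new: +{d}
  S→a C: FOLLOW(C) ⊇ FOLLOW(S) ⊇ {$,a,d}; new: +{$,a,d}
  S→c B: FOLLOW(B) ⊇ FOLLOW(S) ⊇ {$,a,d}; new: +{$,a,d}
  FOLLOW[S]={$,a,d}  FOLLOW[A]={a,b,c,d}  FOLLOW[B]={$,a,d}  FOLLOW[C]={$,a,d}
iter 2: (no change)
  FOLLOW[S]={$,a,d}  FOLLOW[A]={a,b,c,d}  FOLLOW[B]={$,a,d}  FOLLOW[C]={$,a,d}

FOLLOW(S) = ["$", "a", "d"]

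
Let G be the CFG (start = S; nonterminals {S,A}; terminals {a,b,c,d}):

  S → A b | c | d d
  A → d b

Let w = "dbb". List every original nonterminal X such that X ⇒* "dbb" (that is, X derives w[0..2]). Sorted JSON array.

CNF form of G:
  S -> A T1 | T0 T0 | c
  A -> T0 T1
  T0 -> d
  T1 -> b

CYK fill (cells [i..j] with 0 ≤ i ≤ j ≤ 2 only):
  cell(0,0) d: {T0}  orig:{}
  cell(1,1) b: {T1}  orig:{}
  cell(2,2) b: {T1}  orig:{}
  cell(0,1) db: {A}
  cell(1,2) bb: ∅
  cell(0,2) dbb: {S}

Original NTs in T[0,2] deriving "dbb": ["S"]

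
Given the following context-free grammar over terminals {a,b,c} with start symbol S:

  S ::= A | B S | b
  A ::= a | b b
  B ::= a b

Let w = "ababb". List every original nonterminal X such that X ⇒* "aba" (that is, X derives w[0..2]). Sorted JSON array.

CNF form of G:
  S -> B S | T0 T0 | a | b
  A -> T0 T0 | a
  B -> T1 T0
  T0 -> b
  T1 -> a

CYK table (by increasing span) — only the sub-triangle for w[0..2]:
  cell(0,0) a: {A,S,T1}  orig:{A,S}
  cell(1,1) b: {S,T0}  orig:{S}
  cell(2,2) a: {A,S,T1}  orig:{A,S}
  cell(0,1) ab: {B}
  cell(1,2) ba: ∅
  cell(0,2) aba: {S}

Original NTs in T[0,2] deriving "aba": ["S"]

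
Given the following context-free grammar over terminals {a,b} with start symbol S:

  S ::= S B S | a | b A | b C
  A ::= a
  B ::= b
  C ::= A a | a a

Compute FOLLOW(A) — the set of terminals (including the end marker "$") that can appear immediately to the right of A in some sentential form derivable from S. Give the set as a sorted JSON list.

Compute FIRST by fixpoint:
round 1:
  A via A→a: +{a}
  B via B→b: +{b}
  C via C→A a: +{a}
  S via S→a: +{a}
  S via S→b A: +{b}
  S: {a,b}  A: {a}  B: {b}  C: {a}
round 2: — fixpoint
  S: {a,b}  A: {a}  B: {b}  C: {a}

FOLLOW sets:
initialize: $ ∈ FOLLOW(S)
[1]
  C→A a: FOLLOW(A) ⊇ FIRST(a) = {a}; new: +{a}
  S→S B S: FOLLOW(S) ⊇ FIRST(B) = {b}; new: +{b}
  S→S B S: FOLLOW(B) ⊇ FIRST(S) = {a,b}; new: +{a,b}
  S→b A: FOLLOW(A) ⊇ FOLLOW(S) ⊇ {$,b}; new: +{$,b}
  S→b C: FOLLOW(C) ⊇ FOLLOW(S) ⊇ {$,b}; new: +{$,b}
  S: {$,b}  A: {$,a,b}  B: {a,b}  C: {$,b}
[2] — fixpoint
  S: {$,b}  A: {$,a,b}  B: {a,b}  C: {$,b}

FOLLOW(A) = ["$", "a", "b"]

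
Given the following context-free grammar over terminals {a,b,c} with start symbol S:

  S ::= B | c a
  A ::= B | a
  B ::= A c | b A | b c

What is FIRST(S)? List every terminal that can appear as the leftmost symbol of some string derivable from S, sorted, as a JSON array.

FIRST iteration:
round 1:
  A via A→a: +{a}
  B via B→A c: +{a}
  B via B→b A: +{b}
  S via S→B: +{a,b}
  S via S→c a: +{c}
  S: {a,b,c}  A: {a}  B: {a,b}
round 2:
  A via A→B: +{b}
  S: {a,b,c}  A: {a,b}  B: {a,b}
round 3: (no change)
  S: {a,b,c}  A: {a,b}  B: {a,b}

FIRST(S) = ["a", "b", "c"]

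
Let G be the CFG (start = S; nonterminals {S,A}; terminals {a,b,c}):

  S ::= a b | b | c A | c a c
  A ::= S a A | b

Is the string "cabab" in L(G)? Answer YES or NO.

CNF form of G:
  S -> T0 T1 | T2 A | T2 X4 | b
  A -> S X3 | b
  T0 -> a
  T1 -> b
  T2 -> c
  X3 -> T0 A
  X4 -> T0 T2

CYK fill:
  T[0,0] 'c' = {T2}  orig:{}
  T[1,1] 'a' = {T0}  orig:{}
  T[2,2] 'b' = {A,S,T1}  orig:{A,S}
  T[3,3] 'a' = {T0}  orig:{}
  T[4,4] 'b' = {A,S,T1}  orig:{A,S}
  T[0,1] 'ca' = ∅
  T[1,2] 'ab' = {S,X3}  orig:{S}
  T[2,3] 'ba' = ∅
  T[3,4] 'ab' = {S,X3}  orig:{S}
  T[0,2] 'cab' = ∅
  T[1,3] 'aba' = ∅
  T[2,4] 'bab' = {A}
  T[0,3] 'caba' = ∅
  T[1,4] 'abab' = {A,X3}  orig:{A}
  T[0,4] 'cabab' = {S}

S ∈ T[0,4] ⇒ YES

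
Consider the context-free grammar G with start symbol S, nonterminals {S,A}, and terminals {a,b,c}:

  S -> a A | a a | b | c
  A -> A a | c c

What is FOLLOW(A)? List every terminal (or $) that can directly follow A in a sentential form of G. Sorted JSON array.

FIRST sets, iterate to fixpoint:
[1]
  A via A→c c: +{c}
  S via S→a A: +{a}
  S via S→b: +{b}
  S via S→c: +{c}
  S: {a,b,c}  A: {c}
[2] — fixpoint
  S: {a,b,c}  A: {c}

FOLLOW iteration:
FOLLOW(S) := {$}
[1]
  A→A a: FOLLOW(A) ⊇ FIRST(a) = {a}; new: +{a}
  S→a A: FOLLOW(A) ⊇ FOLLOW(S) ⊇ {$}; new: +{$}
  FOLLOW(S)={$}  FOLLOW(A)={$,a}
[2] (no change)
  FOLLOW(S)={$}  FOLLOW(A)={$,a}

FOLLOW(A) = ["$", "a"]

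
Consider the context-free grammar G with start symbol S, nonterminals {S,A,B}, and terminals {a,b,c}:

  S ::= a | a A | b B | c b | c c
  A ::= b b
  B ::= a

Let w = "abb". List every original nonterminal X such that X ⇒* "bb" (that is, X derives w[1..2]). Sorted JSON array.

CNF form of G:
  S -> T0 B | T1 A | T2 T0 | T2 T2 | a
  A -> T0 T0
  B -> a
  T0 -> b
  T1 -> a
  T2 -> c

CYK table (by increasing span), restricted to cells inside w[1..2]:
  cell(1,1) b: {T0}  orig:{}
  cell(2,2) b: {T0}  orig:{}
  cell(1,2) bb: {A}

Original NTs in T[1,2] deriving "bb": ["A"]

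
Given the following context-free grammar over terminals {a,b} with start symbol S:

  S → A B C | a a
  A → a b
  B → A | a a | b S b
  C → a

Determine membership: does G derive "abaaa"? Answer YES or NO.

CNF form of G:
  S -> A X3 | T0 T0
  A -> T0 T1
  B -> T0 T0 | T0 T1 | T1 X2
  C -> a
  T0 -> a
  T1 -> b
  X2 -> S T1
  X3 -> B C

CYK fill:
  [0..0]={C,T0}  "a"  orig:{C}
  [1..1]={T1}  "b"  orig:{}
  [2..2]={C,T0}  "a"  orig:{C}
  [3..3]={C,T0}  "a"  orig:{C}
  [4..4]={C,T0}  "a"  orig:{C}
  [0..1]={A,B}  "ab"
  [1..2]=∅  "ba"
  [2..3]={B,S}  "aa"
  [3..4]={B,S}  "aa"
  [0..2]={X3}  "aba"  orig:{}
  [1..3]=∅  "baa"
  [2..4]={X3}  "aaa"  orig:{}
  [0..3]=∅  "abaa"
  [1..4]=∅  "baaa"
  [0..4]={S}  "abaaa"

S ∈ T[0,4] ⇒ YES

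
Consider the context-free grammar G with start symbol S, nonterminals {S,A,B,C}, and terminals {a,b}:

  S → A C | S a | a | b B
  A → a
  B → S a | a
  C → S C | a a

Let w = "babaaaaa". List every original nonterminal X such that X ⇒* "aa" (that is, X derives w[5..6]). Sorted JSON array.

CNF form of G:
  S -> A C | S T0 | T1 B | a
  A -> a
  B -> S T0 | a
  C -> S C | T0 T0
  T0 -> a
  T1 -> b

CYK table (by increasing span), restricted to cells inside w[5..6]:
  cell(5,5) a: {A,B,S,T0}  orig:{A,B,S}
  cell(6,6) a: {A,B,S,T0}  orig:{A,B,S}
  cell(5,6) aa: {B,C,S}

Original NTs in T[5,6] deriving "aa": ["B", "C", "S"]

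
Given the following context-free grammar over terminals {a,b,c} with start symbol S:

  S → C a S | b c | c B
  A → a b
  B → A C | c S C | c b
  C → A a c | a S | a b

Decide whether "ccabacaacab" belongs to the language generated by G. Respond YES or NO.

Convert to CNF:
  S -> C X5 | T1 T2 | T2 B
  A -> T0 T1
  B -> A C | T2 T1 | T2 X3
  C -> A X4 | T0 S | T0 T1
  T0 -> a
  T1 -> b
  T2 -> c
  X3 -> S C
  X4 -> T0 T2
  X5 -> T0 S

Fill CYK table bottom-up:
  T[0,0] 'c' = {T2}  orig:{}
  T[1,1] 'c' = {T2}  orig:{}
  T[2,2] 'a' = {T0}  orig:{}
  T[3,3] 'b' = {T1}  orig:{}
  T[4,4] 'a' = {T0}  orig:{}
  T[5,5] 'c' = {T2}  orig:{}
  T[6,6] 'a' = {T0}  orig:{}
  T[7,7] 'a' = {T0}  orig:{}
  T[8,8] 'c' = {T2}  orig:{}
  T[9,9] 'a' = {T0}  orig:{}
  T[10,10] 'b' = {T1}  orig:{}
  T[0,1] 'cc' = ∅
  T[1,2] 'ca' = ∅
  T[2,3] 'ab' = {A,C}
  T[3,4] 'ba' = ∅
  T[4,5] 'ac' = {X4}  orig:{}
  T[5,6] 'ca' = ∅
  T[6,7] 'aa' = ∅
  T[7,8] 'ac' = {X4}  orig:{}
  T[8,9] 'ca' = ∅
  T[9,10] 'ab' = {A,C}
  T[0,2] 'cca' = ∅
  T[1,3] 'cab' = ∅
  T[2,4] 'aba' = ∅
  T[3,5] 'bac' = ∅
  T[4,6] 'aca' = ∅
  T[5,7] 'caa' = ∅
  T[6,8] 'aac' = ∅
  T[7,9] 'aca' = ∅
  T[8,10] 'cab' = ∅
  T[0,3] 'ccab' = ∅
  T[1,4] 'caba' = ∅
  T[2,5] 'abac' = {C}
  T[3,6] 'baca' = ∅
  T[4,7] 'acaa' = ∅
  T[5,8] 'caac' = ∅
  T[6,9] 'aaca' = ∅
  T[7,10] 'acab' = ∅
  T[0,4] 'ccaba' = ∅
  T[1,5] 'cabac' = ∅
  T[2,6] 'abaca' = ∅
  T[3,7] 'bacaa' = ∅
  T[4,8] 'acaac' = ∅
  T[5,9] 'caaca' = ∅
  T[6,10] 'aacab' = ∅
  T[0,5] 'ccabac' = ∅
  T[1,6] 'cabaca' = ∅
  T[2,7] 'abacaa' = ∅
  T[3,8] 'bacaac' = ∅
  T[4,9] 'acaaca' = ∅
  T[5,10] 'caacab' = ∅
  T[0,6] 'ccabaca' = ∅
  T[1,7] 'cabacaa' = ∅
  T[2,8] 'abacaac' = ∅
  T[3,9] 'bacaaca' = ∅
  T[4,10] 'acaacab' = ∅
  T[0,7] 'ccabacaa' = ∅
  T[1,8] 'cabacaac' = ∅
  T[2,9] 'abacaaca' = ∅
  T[3,10] 'bacaacab' = ∅
  T[0,8] 'ccabacaac' = ∅
  T[1,9] 'cabacaaca' = ∅
  T[2,10] 'abacaacab' = ∅
  T[0,9] 'ccabacaaca' = ∅
  T[1,10] 'cabacaacab' = ∅
  T[0,10] 'ccabacaacab' = ∅

S ∉ T[0,10] ⇒ NO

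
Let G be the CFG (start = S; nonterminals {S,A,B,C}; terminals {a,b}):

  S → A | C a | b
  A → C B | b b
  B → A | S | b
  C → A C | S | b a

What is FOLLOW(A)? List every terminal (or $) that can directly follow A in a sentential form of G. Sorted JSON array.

Compute FIRST by fixpoint:
iter 1:
  A via A→b b: +{b}
  B via B→A: +{b}
  C via C→A C: +{b}
  S via S→A: +{b}
  FIRST[S]={b}  FIRST[A]={b}  FIRST[B]={b}  FIRST[C]={b}
iter 2: (no change)
  FIRST[S]={b}  FIRST[A]={b}  FIRST[B]={b}  FIRST[C]={b}

FOLLOW iteration:
seed FOLLOW(S) with $
round 1:
  A→C B: FOLLOW(C) ⊇ FIRST(B) = {b}; new: +{b}
  C→A C: FOLLOW(A) ⊇ FIRST(C) = {b}; new: +{b}
  C→S: FOLLOW(S) ⊇ FOLLOW(C) ⊇ {b}; new: +{b}
  S→A: FOLLOW(A) ⊇ FOLLOW(S) ⊇ {$,b}; new: +{$}
  S→C a: FOLLOW(C) ⊇ FIRST(a) = {a}; new: +{a}
  FOLLOW(S)={$,b}  FOLLOW(A)={$,b}  FOLLOW(B)={}  FOLLOW(C)={a,b}
round 2:
  A→C B: FOLLOW(B) ⊇ FOLLOW(A) ⊇ {$,b}; new: +{$,b}
  C→S: FOLLOW(S) ⊇ FOLLOW(C) ⊇ {a,b}; new: +{a}
  S→A: FOLLOW(A) ⊇ FOLLOW(S) ⊇ {$,a,b}; new: +{a}
  FOLLOW(S)={$,a,b}  FOLLOW(A)={$,a,b}  FOLLOW(B)={$,b}  FOLLOW(C)={a,b}
round 3:
  A→C B: FOLLOW(B) ⊇ FOLLOW(A) ⊇ {$,a,b}; new: +{a}
  FOLLOW(S)={$,a,b}  FOLLOW(A)={$,a,b}  FOLLOW(B)={$,a,b}  FOLLOW(C)={a,b}
round 4: done
  FOLLOW(S)={$,a,b}  FOLLOW(A)={$,a,b}  FOLLOW(B)={$,a,b}  FOLLOW(C)={a,b}

FOLLOW(A) = ["$", "a", "b"]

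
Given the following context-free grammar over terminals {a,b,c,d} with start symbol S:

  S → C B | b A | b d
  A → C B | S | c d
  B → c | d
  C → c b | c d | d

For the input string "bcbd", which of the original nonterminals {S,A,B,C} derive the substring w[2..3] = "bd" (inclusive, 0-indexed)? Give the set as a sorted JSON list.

CNF form of G:
  S -> C B | T0 A | T0 T1
  A -> C B | T0 A | T0 T1 | T2 T1
  B -> c | d
  C -> T2 T0 | T2 T1 | d
  T0 -> b
  T1 -> d
  T2 -> c

CYK table (by increasing span) (cells [i..j] with 2 ≤ i ≤ j ≤ 3 only):
  T[2,2] 'b' = {T0}  orig:{}
  T[3,3] 'd' = {B,C,T1}  orig:{B,C}
  T[2,3] 'bd' = {A,S}

Original NTs in T[2,3] deriving "bd": ["A", "S"]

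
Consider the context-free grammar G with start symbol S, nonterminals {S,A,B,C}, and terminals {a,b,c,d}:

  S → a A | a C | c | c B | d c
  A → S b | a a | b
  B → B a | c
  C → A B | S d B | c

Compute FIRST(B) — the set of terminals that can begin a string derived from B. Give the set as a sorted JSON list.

Compute FIRST by fixpoint:
pass 1:
  A via A→a a: +{a}
  A via A→b: +{b}
  B via B→c: +{c}
  C via C→A B: +{a,b}
  C via C→c: +{c}
  S via S→a A: +{a}
  S via S→c: +{c}
  S via S→d c: +{d}
  S: {a,c,d}  A: {a,b}  B: {c}  C: {a,b,c}
pass 2:
  A via A→S b: +{c,d}
  C via C→A B: +{d}
  S: {a,c,d}  A: {a,b,c,d}  B: {c}  C: {a,b,c,d}
pass 3: (no change)
  S: {a,c,d}  A: {a,b,c,d}  B: {c}  C: {a,b,c,d}

FIRST(B) = ["c"]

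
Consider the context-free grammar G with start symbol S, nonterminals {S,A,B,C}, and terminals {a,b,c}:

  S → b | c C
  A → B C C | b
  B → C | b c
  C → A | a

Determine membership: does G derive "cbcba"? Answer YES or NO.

Convert to CNF:
  S -> T1 C | b
  A -> B X2 | b
  B -> B X3 | T0 T1 | a | b
  C -> B X4 | a | b
  T0 -> b
  T1 -> c
  X2 -> C C
  X3 -> C C
  X4 -> C C

Fill CYK table bottom-up:
  T[0,0] 'c' = {T1}  orig:{}
  T[1,1] 'b' = {A,B,C,S,T0}  orig:{A,B,C,S}
  T[2,2] 'c' = {T1}  orig:{}
  T[3,3] 'b' = {A,B,C,S,T0}  orig:{A,B,C,S}
  T[4,4] 'a' = {B,C}
  T[0,1] 'cb' = {S}
  T[1,2] 'bc' = {B}
  T[2,3] 'cb' = {S}
  T[3,4] 'ba' = {X2,X3,X4}  orig:{}
  T[0,2] 'cbc' = ∅
  T[1,3] 'bcb' = ∅
  T[2,4] 'cba' = ∅
  T[0,3] 'cbcb' = ∅
  T[1,4] 'bcba' = {A,B,C}
  T[0,4] 'cbcba' = {S}

S ∈ T[0,4] ⇒ YES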